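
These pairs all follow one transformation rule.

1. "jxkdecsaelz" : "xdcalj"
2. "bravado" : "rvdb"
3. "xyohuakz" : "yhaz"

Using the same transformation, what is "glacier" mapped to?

The rule is to move the first character to the end, then keep every other character starting from the first (positions 1st, 3rd, 5th, ...).
Starting from "glacier": after the first operation, "lacierg"; after the second, "lceg".

lceg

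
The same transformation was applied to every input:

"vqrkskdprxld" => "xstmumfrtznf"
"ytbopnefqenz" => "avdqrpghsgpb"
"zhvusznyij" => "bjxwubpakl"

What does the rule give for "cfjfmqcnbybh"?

ehlhosepdadj

What's happening: shift every letter 2 places forward in the alphabet (wrapping around).
Applying that to "cfjfmqcnbybh" gives "ehlhosepdadj".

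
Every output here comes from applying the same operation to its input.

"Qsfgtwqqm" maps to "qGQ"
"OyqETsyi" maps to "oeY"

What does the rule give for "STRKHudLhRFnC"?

What's happening: flip the case of every letter, then keep one character in every 3, starting at position 1 (positions 1st, 4th, 7th, ...).
For "STRKHudLhRFnC", step one produces "strkhUDlHrfNc"; step two turns that into "skDrc".

skDrc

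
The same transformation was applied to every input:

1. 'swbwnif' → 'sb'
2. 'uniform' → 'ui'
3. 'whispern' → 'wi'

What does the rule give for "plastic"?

pa

The pattern: keep every other character starting from the first (positions 1st, 3rd, 5th, ...), then keep only the first 2 characters.
For "plastic", step one produces "patc"; step two turns that into "pa".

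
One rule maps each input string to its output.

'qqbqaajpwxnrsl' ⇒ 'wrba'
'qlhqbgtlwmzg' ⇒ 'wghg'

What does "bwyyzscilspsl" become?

lsys

The rule is to keep one character in every 3, starting at position 3 (positions 3rd, 6th, 9th, ...), then swap the front and back halves of the string.
Applying both steps to "bwyyzscilspsl": "ysls", then "lsys".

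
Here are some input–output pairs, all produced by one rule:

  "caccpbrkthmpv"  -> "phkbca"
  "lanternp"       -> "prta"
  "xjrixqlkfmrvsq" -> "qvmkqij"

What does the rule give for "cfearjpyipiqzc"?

cqpyjaf

In each case the input is transformed by: keep every other character starting from the second (positions 2nd, 4th, 6th, ...), then reverse the string.
For "cfearjpyipiqzc", step one produces "fajypqc"; step two turns that into "cqpyjaf".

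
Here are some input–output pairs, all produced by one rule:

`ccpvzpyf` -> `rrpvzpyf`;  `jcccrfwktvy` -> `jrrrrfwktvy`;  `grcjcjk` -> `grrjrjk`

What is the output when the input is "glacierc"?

The pattern: replace every "c" with "r".
On "glacierc" that produces "glarierr".

glarierr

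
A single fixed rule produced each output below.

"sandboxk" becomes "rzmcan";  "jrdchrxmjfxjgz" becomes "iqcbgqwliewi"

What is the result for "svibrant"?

ruhaqz

Looking at the pairs, the operation is to delete the last 2 characters, then shift every letter 1 place backward in the alphabet (wrapping around).
"svibrant" → "svibra" → "ruhaqz".
(Check on "sandboxk": → "sandbo" → "rzmcan" ✓)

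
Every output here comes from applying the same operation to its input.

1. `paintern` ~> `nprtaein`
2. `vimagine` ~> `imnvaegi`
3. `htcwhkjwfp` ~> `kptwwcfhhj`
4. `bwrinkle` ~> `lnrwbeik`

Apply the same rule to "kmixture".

Rule — sort the characters into alphabetical order, then swap the front and back halves of the string.
Starting from "kmixture": after the first operation, "eikmrtux"; after the second, "rtuxeikm".

rtuxeikm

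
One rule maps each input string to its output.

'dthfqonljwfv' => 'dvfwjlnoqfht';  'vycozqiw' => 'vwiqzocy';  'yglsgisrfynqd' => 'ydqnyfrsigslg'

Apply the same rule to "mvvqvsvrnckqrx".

The transformation: move the first character to the end, then reverse the string.
On "mvvqvsvrnckqrx": the first step gives "vvqvsvrnckqrxm", and the second then gives "mxrqkcnrvsvqvv".

mxrqkcnrvsvqvv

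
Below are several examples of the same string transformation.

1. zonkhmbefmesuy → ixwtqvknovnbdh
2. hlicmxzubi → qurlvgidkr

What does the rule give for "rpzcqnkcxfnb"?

ayilzwtlgowk

Rule — shift every letter 9 places forward in the alphabet (wrapping around).
For "rpzcqnkcxfnb" the result is "ayilzwtlgowk".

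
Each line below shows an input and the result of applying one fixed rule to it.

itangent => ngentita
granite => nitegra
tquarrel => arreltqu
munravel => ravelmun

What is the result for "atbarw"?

arwatb

The transformation: move the first 3 characters to the end (rotate left by 3).
"atbarw" → "arwatb".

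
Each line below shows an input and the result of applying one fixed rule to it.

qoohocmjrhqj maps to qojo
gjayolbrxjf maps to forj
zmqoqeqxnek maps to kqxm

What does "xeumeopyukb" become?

beye

In each case the input is transformed by: keep one character in every 3, starting at position 2 (positions 2nd, 5th, 8th, ...), then swap the first and last characters.
Starting from "xeumeopyukb": after the first operation, "eeyb"; after the second, "beye".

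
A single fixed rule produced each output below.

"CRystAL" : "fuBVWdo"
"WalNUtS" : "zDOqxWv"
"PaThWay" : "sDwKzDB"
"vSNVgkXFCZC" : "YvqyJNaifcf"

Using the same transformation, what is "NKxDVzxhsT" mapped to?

What's happening: flip the case of every letter, then shift every letter 3 places forward in the alphabet (wrapping around).
For "NKxDVzxhsT", step one produces "nkXdvZXHSt"; step two turns that into "qnAgyCAKVw".
(Check on "WalNUtS": → "wALnuTs" → "zDOqxWv" ✓)

qnAgyCAKVw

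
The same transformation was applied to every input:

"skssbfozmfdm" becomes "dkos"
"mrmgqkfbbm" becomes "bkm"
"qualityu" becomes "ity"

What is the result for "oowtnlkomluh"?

Each output is the input with this applied: sort the characters into alphabetical order, then keep one character in every 3, starting at position 2 (positions 2nd, 5th, 8th, ...).
On "oowtnlkomluh": the first step gives "hkllmnoootuw", and the second then gives "kmou".

kmou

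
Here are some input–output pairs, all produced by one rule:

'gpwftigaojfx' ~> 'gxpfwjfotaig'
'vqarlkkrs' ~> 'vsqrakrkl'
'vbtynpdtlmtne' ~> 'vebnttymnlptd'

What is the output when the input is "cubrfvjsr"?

In each case the input is transformed by: take characters alternately from the front and the back (1st, last, 2nd, 2nd-last, ...).
Applying that to "cubrfvjsr" gives "crusbjrvf".

crusbjrvf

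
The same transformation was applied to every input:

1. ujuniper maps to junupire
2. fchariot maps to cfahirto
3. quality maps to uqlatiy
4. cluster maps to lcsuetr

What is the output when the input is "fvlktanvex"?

The transformation: swap each adjacent pair of characters (1↔2, 3↔4, ...).
So "fvlktanvex" becomes "vfklatvnxe".

vfklatvnxe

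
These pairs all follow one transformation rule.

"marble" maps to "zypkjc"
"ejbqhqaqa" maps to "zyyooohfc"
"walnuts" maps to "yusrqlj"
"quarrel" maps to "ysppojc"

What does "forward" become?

In each case the input is transformed by: shift every letter 2 places backward in the alphabet (wrapping around), then sort the characters into reverse alphabetical order.
Starting from "forward": after the first operation, "dmpuypb"; after the second, "yuppmdb".
(Check on "ejbqhqaqa": → "chzofoyoy" → "zyyooohfc" ✓)

yuppmdb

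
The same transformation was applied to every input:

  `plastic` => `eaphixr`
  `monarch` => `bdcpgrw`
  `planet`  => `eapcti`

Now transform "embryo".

Rule — shift every letter 11 places backward in the alphabet (wrapping around).
So "embryo" becomes "tbqgnd".

tbqgnd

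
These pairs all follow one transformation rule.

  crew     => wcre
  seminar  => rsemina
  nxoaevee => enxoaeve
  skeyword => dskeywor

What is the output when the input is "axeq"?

Rule — move the last character to the front.
Doing the same to "axeq": "qaxe".

qaxe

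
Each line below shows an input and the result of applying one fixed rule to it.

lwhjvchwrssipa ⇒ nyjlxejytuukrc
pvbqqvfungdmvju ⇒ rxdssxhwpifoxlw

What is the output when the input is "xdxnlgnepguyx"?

zfzpnipgriwaz

The pattern: shift every letter 2 places forward in the alphabet (wrapping around).
Applying that to "xdxnlgnepguyx" gives "zfzpnipgriwaz".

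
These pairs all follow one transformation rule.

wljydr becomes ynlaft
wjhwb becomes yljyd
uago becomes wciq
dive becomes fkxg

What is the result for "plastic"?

The rule is to shift every letter 2 places forward in the alphabet (wrapping around).
So "plastic" becomes "rncuvke".

rncuvke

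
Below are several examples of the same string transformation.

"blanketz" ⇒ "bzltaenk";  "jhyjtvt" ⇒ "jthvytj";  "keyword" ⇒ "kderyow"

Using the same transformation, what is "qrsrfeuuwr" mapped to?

The rule is to take characters alternately from the front and the back (1st, last, 2nd, 2nd-last, ...).
Applying that to "qrsrfeuuwr" gives "qrrwsurufe".

qrrwsurufe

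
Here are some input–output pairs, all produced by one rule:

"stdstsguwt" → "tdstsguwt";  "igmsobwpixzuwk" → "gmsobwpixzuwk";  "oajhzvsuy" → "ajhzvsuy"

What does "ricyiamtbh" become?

icyiamtbh

Rule — delete the first character.
So "ricyiamtbh" becomes "icyiamtbh".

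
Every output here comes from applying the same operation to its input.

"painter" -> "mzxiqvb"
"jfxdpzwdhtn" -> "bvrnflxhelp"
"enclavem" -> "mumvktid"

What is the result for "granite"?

The transformation: shift every letter 8 places forward in the alphabet (wrapping around), then move the last 2 characters to the front (rotate right by 2).
Applying both steps to "granite": "ozivqbm", then "bmozivq".
(Check on "painter": → "xiqvbmz" → "mzxiqvb" ✓)

bmozivq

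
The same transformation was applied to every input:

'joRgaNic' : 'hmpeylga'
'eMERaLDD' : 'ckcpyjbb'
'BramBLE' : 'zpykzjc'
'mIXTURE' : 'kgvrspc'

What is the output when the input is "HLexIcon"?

What's happening: shift every letter 2 places backward in the alphabet (wrapping around), then convert every letter to lowercase.
On "HLexIcon": the first step gives "FJcvGaml", and the second then gives "fjcvgaml".

fjcvgaml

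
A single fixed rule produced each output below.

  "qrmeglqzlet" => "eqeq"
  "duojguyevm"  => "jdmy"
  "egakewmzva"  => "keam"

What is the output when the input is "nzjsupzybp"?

What's happening: keep one character in every 3, starting at position 1 (positions 1st, 4th, 7th, ...), then swap each adjacent pair of characters (1↔2, 3↔4, ...).
Starting from "nzjsupzybp": after the first operation, "nszp"; after the second, "snpz".

snpz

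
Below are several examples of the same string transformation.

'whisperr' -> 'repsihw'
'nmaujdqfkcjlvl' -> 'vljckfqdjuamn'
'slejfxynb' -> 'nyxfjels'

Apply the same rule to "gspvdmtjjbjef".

ejbjjtmdvpsg

Looking at the pairs, the operation is to delete the last character, then reverse the string.
On "gspvdmtjjbjef": the first step gives "gspvdmtjjbje", and the second then gives "ejbjjtmdvpsg".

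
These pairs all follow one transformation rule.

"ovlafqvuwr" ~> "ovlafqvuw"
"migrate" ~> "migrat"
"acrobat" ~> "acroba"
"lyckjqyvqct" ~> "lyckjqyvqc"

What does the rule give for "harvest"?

harves

What's happening: delete the last character.
So "harvest" becomes "harves".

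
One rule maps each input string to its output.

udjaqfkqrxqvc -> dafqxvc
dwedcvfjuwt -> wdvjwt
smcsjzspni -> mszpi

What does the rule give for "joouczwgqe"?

The transformation: swap each adjacent pair of characters (1↔2, 3↔4, ...), then keep every other character starting from the first (positions 1st, 3rd, 5th, ...).
For "joouczwgqe", step one produces "ojuozcgweq"; step two turns that into "ouzge".

ouzge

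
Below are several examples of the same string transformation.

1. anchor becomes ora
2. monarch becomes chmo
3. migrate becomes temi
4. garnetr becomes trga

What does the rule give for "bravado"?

dobr

In each case the input is transformed by: move the last 2 characters to the front (rotate right by 2), then delete the last 3 characters.
"bravado" → "dobr".
(Check on "anchor": → "oranch" → "ora" ✓)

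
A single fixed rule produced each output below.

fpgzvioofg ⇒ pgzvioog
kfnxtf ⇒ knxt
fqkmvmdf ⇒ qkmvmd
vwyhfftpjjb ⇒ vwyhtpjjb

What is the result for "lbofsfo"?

In each case the input is transformed by: remove every "f".
"lbofsfo" → "lboso".

lboso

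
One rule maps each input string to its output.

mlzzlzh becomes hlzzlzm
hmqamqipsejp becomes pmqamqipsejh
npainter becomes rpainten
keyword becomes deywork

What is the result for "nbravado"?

obravadn

Rule — swap the first and last characters.
"nbravado" → "obravadn".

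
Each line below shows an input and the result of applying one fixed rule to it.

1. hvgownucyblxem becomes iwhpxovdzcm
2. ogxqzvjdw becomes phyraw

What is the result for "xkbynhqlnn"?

The transformation: shift every letter 1 place forward in the alphabet (wrapping around), then delete the last 3 characters.
Applying both steps to "xkbynhqlnn": "ylczoirmoo", then "ylczoir".

ylczoir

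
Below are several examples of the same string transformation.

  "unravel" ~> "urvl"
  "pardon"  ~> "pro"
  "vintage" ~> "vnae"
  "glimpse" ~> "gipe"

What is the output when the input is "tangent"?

The rule is to keep every other character starting from the first (positions 1st, 3rd, 5th, ...).
On "tangent" that produces "tnet".

tnet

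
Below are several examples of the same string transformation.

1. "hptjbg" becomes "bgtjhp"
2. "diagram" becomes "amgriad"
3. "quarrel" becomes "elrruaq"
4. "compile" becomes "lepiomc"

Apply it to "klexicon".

Each output is the input with this applied: reverse the string, then swap each adjacent pair of characters (1↔2, 3↔4, ...).
Working it through for "klexicon": intermediate "nocixelk", final "onicexkl".

onicexkl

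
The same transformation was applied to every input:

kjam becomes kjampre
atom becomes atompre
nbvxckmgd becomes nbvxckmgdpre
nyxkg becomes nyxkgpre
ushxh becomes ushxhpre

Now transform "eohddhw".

Each output is the input with this applied: append "pre".
On "eohddhw" that produces "eohddhwpre".

eohddhwpre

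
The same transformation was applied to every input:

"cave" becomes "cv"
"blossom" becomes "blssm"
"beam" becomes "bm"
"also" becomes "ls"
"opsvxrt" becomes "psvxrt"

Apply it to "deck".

dck

Rule — remove every vowel.
So "deck" becomes "dck".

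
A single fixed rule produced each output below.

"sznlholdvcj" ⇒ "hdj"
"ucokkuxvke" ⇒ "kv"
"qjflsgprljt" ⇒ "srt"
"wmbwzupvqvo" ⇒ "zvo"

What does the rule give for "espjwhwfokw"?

wfw

The rule is to delete the first 3 characters, then keep one character in every 3, starting at position 2 (positions 2nd, 5th, 8th, ...).
So "espjwhwfokw" becomes "wfw".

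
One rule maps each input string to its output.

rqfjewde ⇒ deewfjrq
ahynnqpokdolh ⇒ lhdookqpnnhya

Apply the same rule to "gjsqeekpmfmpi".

In each case the input is transformed by: reverse the string, then swap each adjacent pair of characters (1↔2, 3↔4, ...).
"gjsqeekpmfmpi" → "ipmfmpkeeqsjg" → "pifmpmekqejsg".

pifmpmekqejsg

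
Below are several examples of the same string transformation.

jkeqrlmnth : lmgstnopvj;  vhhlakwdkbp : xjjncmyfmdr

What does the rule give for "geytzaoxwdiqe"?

Each output is the input with this applied: shift every letter 2 places forward in the alphabet (wrapping around).
So "geytzaoxwdiqe" becomes "igavbcqzyfksg".

igavbcqzyfksg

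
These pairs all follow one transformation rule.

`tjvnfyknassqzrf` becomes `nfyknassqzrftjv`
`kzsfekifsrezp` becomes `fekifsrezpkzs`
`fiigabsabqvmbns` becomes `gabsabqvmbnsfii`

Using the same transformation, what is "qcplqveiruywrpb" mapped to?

The rule is to move the first 3 characters to the end (rotate left by 3).
On "qcplqveiruywrpb" that produces "lqveiruywrpbqcp".

lqveiruywrpbqcp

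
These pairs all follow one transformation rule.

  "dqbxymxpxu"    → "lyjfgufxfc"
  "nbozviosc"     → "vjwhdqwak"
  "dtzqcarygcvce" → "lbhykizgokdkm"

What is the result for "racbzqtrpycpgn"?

The transformation: shift every letter 8 places forward in the alphabet (wrapping around).
"racbzqtrpycpgn" → "zikjhybzxgkxov".

zikjhybzxgkxov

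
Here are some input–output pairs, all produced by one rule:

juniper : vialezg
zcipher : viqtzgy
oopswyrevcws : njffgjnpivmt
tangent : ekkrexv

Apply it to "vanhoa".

In each case the input is transformed by: shift every letter 9 places backward in the alphabet (wrapping around), then move the last 2 characters to the front (rotate right by 2).
"vanhoa" → "mreyfr" → "frmrey".
(Check on "zcipher": → "qtzgyvi" → "viqtzgy" ✓)

frmrey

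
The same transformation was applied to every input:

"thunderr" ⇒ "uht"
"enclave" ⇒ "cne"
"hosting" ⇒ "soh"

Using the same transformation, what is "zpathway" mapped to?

apz

Rule — reverse the string, then keep only the last 3 characters.
"zpathway" → "yawhtapz" → "apz".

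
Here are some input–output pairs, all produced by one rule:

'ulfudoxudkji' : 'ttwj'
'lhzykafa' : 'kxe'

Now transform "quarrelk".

What's happening: shift every letter 1 place backward in the alphabet (wrapping around), then keep one character in every 3, starting at position 1 (positions 1st, 4th, 7th, ...).
Applying both steps to "quarrelk": "ptzqqdkj", then "pqk".

pqk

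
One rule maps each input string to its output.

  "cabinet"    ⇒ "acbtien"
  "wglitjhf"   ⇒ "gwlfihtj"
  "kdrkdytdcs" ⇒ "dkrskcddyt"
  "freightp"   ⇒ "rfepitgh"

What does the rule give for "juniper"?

ujnriep

In each case the input is transformed by: move the first character to the end, then take characters alternately from the front and the back (1st, last, 2nd, 2nd-last, ...).
Applying both steps to "juniper": "uniperj", then "ujnriep".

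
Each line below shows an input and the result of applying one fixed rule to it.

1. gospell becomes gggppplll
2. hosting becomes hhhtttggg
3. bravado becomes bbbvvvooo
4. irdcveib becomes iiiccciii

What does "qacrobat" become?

qqqrrraaa

What's happening: keep one character in every 3, starting at position 1 (positions 1st, 4th, 7th, ...), then repeat every character 3 times.
For "qacrobat" the result is "qqqrrraaa".
(Check on "gospell": → "gpl" → "gggppplll" ✓)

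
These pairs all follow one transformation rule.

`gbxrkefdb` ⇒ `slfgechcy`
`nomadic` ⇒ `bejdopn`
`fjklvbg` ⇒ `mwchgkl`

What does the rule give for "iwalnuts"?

The pattern: shift every letter 1 place forward in the alphabet (wrapping around), then move the first 3 characters to the end (rotate left by 3).
Working it through for "iwalnuts": intermediate "jxbmovut", final "movutjxb".

movutjxb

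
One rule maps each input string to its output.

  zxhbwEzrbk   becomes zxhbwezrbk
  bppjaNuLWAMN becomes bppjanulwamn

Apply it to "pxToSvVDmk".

pxtosvvdmk

Rule — convert every letter to lowercase.
On "pxToSvVDmk" that produces "pxtosvvdmk".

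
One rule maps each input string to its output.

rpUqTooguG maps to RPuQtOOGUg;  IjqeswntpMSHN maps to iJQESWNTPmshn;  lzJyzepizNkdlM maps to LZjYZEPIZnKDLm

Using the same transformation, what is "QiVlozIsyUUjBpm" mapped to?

The pattern: flip the case of every letter.
Doing the same to "QiVlozIsyUUjBpm": "qIvLOZiSYuuJbPM".

qIvLOZiSYuuJbPM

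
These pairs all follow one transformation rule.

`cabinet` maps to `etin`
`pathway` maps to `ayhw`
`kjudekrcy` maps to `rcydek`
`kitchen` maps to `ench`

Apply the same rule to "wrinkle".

Each output is the input with this applied: delete the first 3 characters, then swap the front and back halves of the string.
Working it through for "wrinkle": intermediate "nkle", final "lenk".
(Check on "kitchen": → "chen" → "ench" ✓)

lenk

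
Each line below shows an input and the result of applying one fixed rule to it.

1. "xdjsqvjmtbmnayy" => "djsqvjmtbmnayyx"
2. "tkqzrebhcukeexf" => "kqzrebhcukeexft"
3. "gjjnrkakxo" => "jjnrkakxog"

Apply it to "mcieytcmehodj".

cieytcmehodjm

What's happening: move the first character to the end.
For "mcieytcmehodj" the result is "cieytcmehodjm".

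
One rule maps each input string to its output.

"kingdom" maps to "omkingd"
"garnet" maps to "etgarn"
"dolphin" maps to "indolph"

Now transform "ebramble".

leebramb

The pattern: move the last 2 characters to the front (rotate right by 2).
Doing the same to "ebramble": "leebramb".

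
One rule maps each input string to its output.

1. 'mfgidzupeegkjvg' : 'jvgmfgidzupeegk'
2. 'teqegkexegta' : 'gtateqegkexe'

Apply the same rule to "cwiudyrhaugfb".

gfbcwiudyrhau

The rule is to move the last 3 characters to the front (rotate right by 3).
Doing the same to "cwiudyrhaugfb": "gfbcwiudyrhau".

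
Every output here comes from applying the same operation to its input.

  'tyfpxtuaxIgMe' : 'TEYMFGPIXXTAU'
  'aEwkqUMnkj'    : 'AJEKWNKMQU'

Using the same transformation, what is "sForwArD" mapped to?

SDFROARW

Looking at the pairs, the operation is to take characters alternately from the front and the back (1st, last, 2nd, 2nd-last, ...), then convert every letter to uppercase.
Applying both steps to "sForwArD": "sDFroArw", then "SDFROARW".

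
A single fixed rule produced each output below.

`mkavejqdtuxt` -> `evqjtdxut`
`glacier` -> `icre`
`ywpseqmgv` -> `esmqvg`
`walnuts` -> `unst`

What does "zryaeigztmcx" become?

eagitzcmx

Rule — delete the first 3 characters, then swap each adjacent pair of characters (1↔2, 3↔4, ...).
"zryaeigztmcx" → "eagitzcmx".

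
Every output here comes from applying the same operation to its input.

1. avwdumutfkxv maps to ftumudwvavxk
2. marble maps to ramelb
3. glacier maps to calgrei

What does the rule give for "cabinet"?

ibacten

Rule — move the last 3 characters to the front (rotate right by 3), then reverse the string.
Starting from "cabinet": after the first operation, "netcabi"; after the second, "ibacten".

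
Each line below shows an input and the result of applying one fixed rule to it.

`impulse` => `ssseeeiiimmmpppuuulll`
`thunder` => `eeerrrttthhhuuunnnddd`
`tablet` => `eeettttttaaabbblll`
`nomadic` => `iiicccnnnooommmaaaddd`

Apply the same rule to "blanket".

eeetttbbblllaaannnkkk

The transformation: move the last 2 characters to the front (rotate right by 2), then repeat every character 3 times.
Starting from "blanket": after the first operation, "etblank"; after the second, "eeetttbbblllaaannnkkk".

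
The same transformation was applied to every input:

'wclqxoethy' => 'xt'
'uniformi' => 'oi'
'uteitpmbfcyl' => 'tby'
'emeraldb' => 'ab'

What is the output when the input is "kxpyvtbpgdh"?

Rule — keep one character in every 3, starting at position 2 (positions 2nd, 5th, 8th, ...), then delete the first character.
Doing the same to "kxpyvtbpgdh": "vph".

vph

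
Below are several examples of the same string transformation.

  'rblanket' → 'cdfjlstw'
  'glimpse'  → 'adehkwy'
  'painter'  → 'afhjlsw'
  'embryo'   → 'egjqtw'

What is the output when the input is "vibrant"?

In each case the input is transformed by: shift every letter 8 places backward in the alphabet (wrapping around), then sort the characters into alphabetical order.
Working it through for "vibrant": intermediate "natjsfl", final "afjlnst".

afjlnst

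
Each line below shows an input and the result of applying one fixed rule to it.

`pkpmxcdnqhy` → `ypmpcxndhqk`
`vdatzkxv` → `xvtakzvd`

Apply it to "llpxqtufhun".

nlxptqfuuhl

What's happening: swap each adjacent pair of characters (1↔2, 3↔4, ...), then swap the first and last characters.
"llpxqtufhun" → "llxptqfuuhn" → "nlxptqfuuhl".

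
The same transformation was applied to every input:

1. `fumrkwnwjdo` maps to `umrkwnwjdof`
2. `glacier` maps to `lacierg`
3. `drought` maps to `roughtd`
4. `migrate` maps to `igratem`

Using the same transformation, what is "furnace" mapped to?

urnacef

In each case the input is transformed by: move the first character to the end.
For "furnace" the result is "urnacef".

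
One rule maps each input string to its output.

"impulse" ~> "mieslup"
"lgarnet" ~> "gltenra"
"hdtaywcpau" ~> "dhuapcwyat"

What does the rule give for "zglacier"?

gzreical

The pattern: reverse the string, then move the last 2 characters to the front (rotate right by 2).
Applying both steps to "zglacier": "reicalgz", then "gzreical".
(Check on "lgarnet": → "tenragl" → "gltenra" ✓)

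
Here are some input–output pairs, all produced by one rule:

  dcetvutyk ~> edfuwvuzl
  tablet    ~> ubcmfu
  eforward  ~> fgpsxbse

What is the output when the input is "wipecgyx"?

What's happening: shift every letter 1 place forward in the alphabet (wrapping around).
On "wipecgyx" that produces "xjqfdhzy".

xjqfdhzy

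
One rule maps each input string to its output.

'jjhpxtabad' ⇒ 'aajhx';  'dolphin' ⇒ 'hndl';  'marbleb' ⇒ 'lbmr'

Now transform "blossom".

smbo

The rule is to keep every other character starting from the first (positions 1st, 3rd, 5th, ...), then move the last 2 characters to the front (rotate right by 2).
Starting from "blossom": after the first operation, "bosm"; after the second, "smbo".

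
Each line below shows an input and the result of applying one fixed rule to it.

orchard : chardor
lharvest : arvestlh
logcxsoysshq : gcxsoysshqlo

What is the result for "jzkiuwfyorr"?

kiuwfyorrjz

What's happening: move the first 2 characters to the end (rotate left by 2).
For "jzkiuwfyorr" the result is "kiuwfyorrjz".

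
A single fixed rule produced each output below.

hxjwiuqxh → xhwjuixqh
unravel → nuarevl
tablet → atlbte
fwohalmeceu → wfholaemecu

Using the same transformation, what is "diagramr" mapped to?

idgaarrm

The pattern: swap each adjacent pair of characters (1↔2, 3↔4, ...).
"diagramr" → "idgaarrm".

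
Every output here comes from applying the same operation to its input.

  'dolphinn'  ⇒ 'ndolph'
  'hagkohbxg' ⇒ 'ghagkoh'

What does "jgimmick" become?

kjgimm

In each case the input is transformed by: move the last character to the front, then delete the last 2 characters.
"jgimmick" → "kjgimm".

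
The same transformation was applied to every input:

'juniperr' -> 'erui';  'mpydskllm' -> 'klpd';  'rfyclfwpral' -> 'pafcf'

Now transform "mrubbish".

ihrb

The rule is to keep every other character starting from the second (positions 2nd, 4th, 6th, ...), then move the last 2 characters to the front (rotate right by 2).
Applying both steps to "mrubbish": "rbih", then "ihrb".
(Check on "mpydskllm": → "pdkl" → "klpd" ✓)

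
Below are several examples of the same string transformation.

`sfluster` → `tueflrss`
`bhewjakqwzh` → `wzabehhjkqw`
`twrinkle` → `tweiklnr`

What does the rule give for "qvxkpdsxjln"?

xxdjklnpqsv

Rule — sort the characters into alphabetical order, then move the last 2 characters to the front (rotate right by 2).
On "qvxkpdsxjln" that produces "xxdjklnpqsv".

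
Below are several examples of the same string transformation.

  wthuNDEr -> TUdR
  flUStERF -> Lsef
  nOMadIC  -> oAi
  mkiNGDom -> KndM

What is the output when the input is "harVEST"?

Avs

Each output is the input with this applied: flip the case of every letter, then keep every other character starting from the second (positions 2nd, 4th, 6th, ...).
Starting from "harVEST": after the first operation, "HARvest"; after the second, "Avs".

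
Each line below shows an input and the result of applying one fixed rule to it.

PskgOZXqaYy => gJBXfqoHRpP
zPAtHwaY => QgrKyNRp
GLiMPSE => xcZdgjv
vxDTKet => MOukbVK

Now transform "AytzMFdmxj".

rPKQdwUDOA

The transformation: shift every letter 9 places backward in the alphabet (wrapping around), then flip the case of every letter.
Working it through for "AytzMFdmxj": intermediate "RpkqDWudoa", final "rPKQdwUDOA".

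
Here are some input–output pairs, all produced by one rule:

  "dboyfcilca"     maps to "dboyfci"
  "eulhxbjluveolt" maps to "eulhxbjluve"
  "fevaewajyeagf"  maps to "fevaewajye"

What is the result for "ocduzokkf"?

Each output is the input with this applied: delete the last 3 characters.
On "ocduzokkf" that produces "ocduzo".

ocduzo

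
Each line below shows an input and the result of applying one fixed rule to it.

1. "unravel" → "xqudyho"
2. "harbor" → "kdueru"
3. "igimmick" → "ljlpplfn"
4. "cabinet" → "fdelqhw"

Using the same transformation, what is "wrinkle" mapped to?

zulqnoh

What's happening: shift every letter 3 places forward in the alphabet (wrapping around).
For "wrinkle" the result is "zulqnoh".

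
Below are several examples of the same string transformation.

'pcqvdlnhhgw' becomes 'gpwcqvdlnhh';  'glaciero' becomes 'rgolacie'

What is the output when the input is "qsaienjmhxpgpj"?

What's happening: swap the first and last characters, then move the last 2 characters to the front (rotate right by 2).
"qsaienjmhxpgpj" → "jsaienjmhxpgpq" → "pqjsaienjmhxpg".

pqjsaienjmhxpg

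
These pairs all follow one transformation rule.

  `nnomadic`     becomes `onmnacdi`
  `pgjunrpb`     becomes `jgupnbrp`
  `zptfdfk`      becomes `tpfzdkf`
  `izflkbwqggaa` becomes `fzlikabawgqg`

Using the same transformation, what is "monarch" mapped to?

noamrhc

The pattern: move the first 2 characters to the end (rotate left by 2), then take characters alternately from the front and the back (1st, last, 2nd, 2nd-last, ...).
Working it through for "monarch": intermediate "narchmo", final "noamrhc".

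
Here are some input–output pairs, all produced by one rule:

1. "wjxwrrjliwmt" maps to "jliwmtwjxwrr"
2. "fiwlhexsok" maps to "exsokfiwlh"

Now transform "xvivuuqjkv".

uqjkvxvivu

The rule is to swap the front and back halves of the string.
Doing the same to "xvivuuqjkv": "uqjkvxvivu".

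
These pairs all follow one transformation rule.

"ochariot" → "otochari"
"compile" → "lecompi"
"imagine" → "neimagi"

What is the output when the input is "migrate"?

temigra

Looking at the pairs, the operation is to move the last 2 characters to the front (rotate right by 2).
Doing the same to "migrate": "temigra".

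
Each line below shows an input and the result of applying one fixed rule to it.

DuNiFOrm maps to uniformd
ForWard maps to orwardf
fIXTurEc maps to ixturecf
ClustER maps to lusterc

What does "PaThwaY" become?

The rule is to move the first character to the end, then convert every letter to lowercase.
Applying both steps to "PaThwaY": "aThwaYP", then "athwayp".

athwayp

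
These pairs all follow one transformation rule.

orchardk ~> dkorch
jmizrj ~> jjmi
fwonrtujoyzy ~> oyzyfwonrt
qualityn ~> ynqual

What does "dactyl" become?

The transformation: swap the front and back halves of the string, then delete the first 2 characters.
For "dactyl" the result is "ldac".

ldac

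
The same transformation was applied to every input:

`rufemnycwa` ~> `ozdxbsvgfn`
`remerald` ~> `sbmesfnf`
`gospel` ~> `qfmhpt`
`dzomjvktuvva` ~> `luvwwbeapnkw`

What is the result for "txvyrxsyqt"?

ytzruuywzs

Rule — swap the front and back halves of the string, then shift every letter 1 place forward in the alphabet (wrapping around).
Starting from "txvyrxsyqt": after the first operation, "xsyqttxvyr"; after the second, "ytzruuywzs".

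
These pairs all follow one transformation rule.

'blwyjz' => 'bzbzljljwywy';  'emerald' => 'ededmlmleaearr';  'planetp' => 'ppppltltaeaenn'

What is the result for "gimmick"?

The rule is to double every character, then take characters alternately from the front and the back (1st, last, 2nd, 2nd-last, ...).
"gimmick" → "ggiimmmmiicckk" → "gkgkicicmimimm".
(Check on "emerald": → "eemmeerraalldd" → "ededmlmleaearr" ✓)

gkgkicicmimimm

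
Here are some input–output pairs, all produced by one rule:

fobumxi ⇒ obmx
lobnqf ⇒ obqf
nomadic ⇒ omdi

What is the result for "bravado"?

raad

Rule — double every character, then keep one character in every 3, starting at position 3 (positions 3rd, 6th, 9th, ...).
"bravado" → "bbrraavvaaddoo" → "raad".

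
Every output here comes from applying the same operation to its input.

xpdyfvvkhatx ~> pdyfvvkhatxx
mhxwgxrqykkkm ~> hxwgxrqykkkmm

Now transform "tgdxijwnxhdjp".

gdxijwnxhdjpt

What's happening: move the first character to the end.
"tgdxijwnxhdjp" → "gdxijwnxhdjpt".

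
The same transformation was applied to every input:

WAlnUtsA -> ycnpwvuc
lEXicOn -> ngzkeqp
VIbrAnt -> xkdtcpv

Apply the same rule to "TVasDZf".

Rule — shift every letter 2 places forward in the alphabet (wrapping around), then convert every letter to lowercase.
Working it through for "TVasDZf": intermediate "VXcuFBh", final "vxcufbh".
(Check on "lEXicOn": → "nGZkeQp" → "ngzkeqp" ✓)

vxcufbh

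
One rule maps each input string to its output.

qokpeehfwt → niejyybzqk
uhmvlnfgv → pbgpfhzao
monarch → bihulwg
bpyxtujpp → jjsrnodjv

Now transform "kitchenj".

dcnwbyhe

In each case the input is transformed by: shift every letter 6 places backward in the alphabet (wrapping around), then swap the first and last characters.
Working it through for "kitchenj": intermediate "ecnwbyhd", final "dcnwbyhe".
(Check on "bpyxtujpp": → "vjsrnodjj" → "jjsrnodjv" ✓)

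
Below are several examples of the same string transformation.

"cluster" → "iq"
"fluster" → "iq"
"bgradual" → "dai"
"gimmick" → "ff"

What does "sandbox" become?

xy

The pattern: keep one character in every 3, starting at position 2 (positions 2nd, 5th, 8th, ...), then shift every letter 3 places backward in the alphabet (wrapping around).
Starting from "sandbox": after the first operation, "ab"; after the second, "xy".
(Check on "fluster": → "lt" → "iq" ✓)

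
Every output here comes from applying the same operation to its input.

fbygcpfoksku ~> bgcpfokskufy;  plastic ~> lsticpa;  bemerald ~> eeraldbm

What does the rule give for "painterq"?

anterqpi

The rule is to move the first 2 characters to the end (rotate left by 2), then swap the first and last characters.
Applying that to "painterq" gives "anterqpi".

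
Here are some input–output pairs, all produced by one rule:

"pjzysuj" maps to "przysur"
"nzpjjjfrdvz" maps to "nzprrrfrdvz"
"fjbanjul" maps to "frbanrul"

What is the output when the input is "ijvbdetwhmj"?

The transformation: replace every "j" with "r".
So "ijvbdetwhmj" becomes "irvbdetwhmr".

irvbdetwhmr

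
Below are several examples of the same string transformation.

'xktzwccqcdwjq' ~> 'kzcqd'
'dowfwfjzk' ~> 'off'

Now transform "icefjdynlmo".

Looking at the pairs, the operation is to delete the last 2 characters, then keep every other character starting from the second (positions 2nd, 4th, 6th, ...).
On "icefjdynlmo": the first step gives "icefjdynl", and the second then gives "cfdn".
(Check on "xktzwccqcdwjq": → "xktzwccqcdw" → "kzcqd" ✓)

cfdn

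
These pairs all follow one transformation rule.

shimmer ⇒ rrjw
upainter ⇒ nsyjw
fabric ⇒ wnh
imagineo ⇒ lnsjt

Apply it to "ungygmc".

Each output is the input with this applied: delete the first 3 characters, then shift every letter 5 places forward in the alphabet (wrapping around).
For "ungygmc" the result is "dlrh".

dlrh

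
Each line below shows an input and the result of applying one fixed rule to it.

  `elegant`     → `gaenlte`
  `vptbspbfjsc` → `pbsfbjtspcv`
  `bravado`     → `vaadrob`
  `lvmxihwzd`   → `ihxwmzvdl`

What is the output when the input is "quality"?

liatuyq

Each output is the input with this applied: take characters alternately from the front and the back (1st, last, 2nd, 2nd-last, ...), then reverse the string.
Starting from "quality": after the first operation, "qyutail"; after the second, "liatuyq".
(Check on "elegant": → "etlneag" → "gaenlte" ✓)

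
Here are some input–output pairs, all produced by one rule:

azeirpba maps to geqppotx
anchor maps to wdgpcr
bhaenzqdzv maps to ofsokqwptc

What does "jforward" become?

Each output is the input with this applied: swap the front and back halves of the string, then shift every letter 11 places backward in the alphabet (wrapping around).
For "jforward", step one produces "wardjfor"; step two turns that into "lpgsyudg".

lpgsyudg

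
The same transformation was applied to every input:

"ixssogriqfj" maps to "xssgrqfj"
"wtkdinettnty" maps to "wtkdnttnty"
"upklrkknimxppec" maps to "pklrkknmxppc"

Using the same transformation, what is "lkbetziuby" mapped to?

lkbtzby

The transformation: remove every vowel.
"lkbetziuby" → "lkbtzby".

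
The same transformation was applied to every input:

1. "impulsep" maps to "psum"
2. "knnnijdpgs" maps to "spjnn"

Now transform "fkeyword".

doyk

What's happening: keep every other character starting from the second (positions 2nd, 4th, 6th, ...), then reverse the string.
On "fkeyword" that produces "doyk".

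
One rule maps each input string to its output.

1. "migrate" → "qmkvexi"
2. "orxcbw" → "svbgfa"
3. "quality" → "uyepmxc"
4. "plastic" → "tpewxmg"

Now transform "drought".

The pattern: shift every letter 4 places forward in the alphabet (wrapping around).
Doing the same to "drought": "hvsyklx".

hvsyklx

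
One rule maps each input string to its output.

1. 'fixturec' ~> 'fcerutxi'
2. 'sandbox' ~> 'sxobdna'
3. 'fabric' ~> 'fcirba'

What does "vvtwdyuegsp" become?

vpsgeuydwtv

The rule is to move the first character to the end, then reverse the string.
On "vvtwdyuegsp": the first step gives "vtwdyuegspv", and the second then gives "vpsgeuydwtv".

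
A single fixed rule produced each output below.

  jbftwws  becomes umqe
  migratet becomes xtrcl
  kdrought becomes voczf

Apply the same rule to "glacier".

What's happening: delete the last 3 characters, then shift every letter 11 places forward in the alphabet (wrapping around).
Applying that to "glacier" gives "rwln".

rwln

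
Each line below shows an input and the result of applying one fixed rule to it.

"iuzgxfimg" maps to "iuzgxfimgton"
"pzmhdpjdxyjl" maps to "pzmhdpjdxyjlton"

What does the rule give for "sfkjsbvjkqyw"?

sfkjsbvjkqywton

The rule is to append "ton".
So "sfkjsbvjkqyw" becomes "sfkjsbvjkqywton".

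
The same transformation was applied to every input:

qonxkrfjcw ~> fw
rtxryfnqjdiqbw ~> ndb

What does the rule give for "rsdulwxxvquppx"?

xqp

The rule is to keep one character in every 3, starting at position 1 (positions 1st, 4th, 7th, ...), then delete the first 2 characters.
Starting from "rsdulwxxvquppx": after the first operation, "ruxqp"; after the second, "xqp".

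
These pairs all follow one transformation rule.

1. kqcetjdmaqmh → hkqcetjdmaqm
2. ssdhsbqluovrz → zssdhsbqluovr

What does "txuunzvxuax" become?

xtxuunzvxua

The transformation: move the last character to the front.
For "txuunzvxuax" the result is "xtxuunzvxua".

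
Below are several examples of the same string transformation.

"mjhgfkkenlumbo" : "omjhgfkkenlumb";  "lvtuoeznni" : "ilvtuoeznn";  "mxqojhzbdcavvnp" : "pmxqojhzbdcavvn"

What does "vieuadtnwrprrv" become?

In each case the input is transformed by: move the last character to the front.
Applying that to "vieuadtnwrprrv" gives "vvieuadtnwrprr".

vvieuadtnwrprr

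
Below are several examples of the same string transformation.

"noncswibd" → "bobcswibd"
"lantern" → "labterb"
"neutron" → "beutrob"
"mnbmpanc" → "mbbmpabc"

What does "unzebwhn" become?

ubzebwhb

Each output is the input with this applied: replace every "n" with "b".
Applying that to "unzebwhn" gives "ubzebwhb".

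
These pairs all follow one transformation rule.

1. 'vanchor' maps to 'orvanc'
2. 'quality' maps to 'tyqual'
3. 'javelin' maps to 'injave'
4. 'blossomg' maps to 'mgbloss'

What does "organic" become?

Rule — move the last 2 characters to the front (rotate right by 2), then delete the last character.
Applying both steps to "organic": "icorgan", then "icorga".

icorga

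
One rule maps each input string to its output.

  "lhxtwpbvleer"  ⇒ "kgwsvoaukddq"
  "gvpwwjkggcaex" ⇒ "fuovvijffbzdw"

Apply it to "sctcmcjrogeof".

Each output is the input with this applied: shift every letter 1 place backward in the alphabet (wrapping around).
For "sctcmcjrogeof" the result is "rbsblbiqnfdne".

rbsblbiqnfdne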